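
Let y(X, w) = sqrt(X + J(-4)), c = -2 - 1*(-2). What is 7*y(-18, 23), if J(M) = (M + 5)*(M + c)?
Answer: 7*I*sqrt(22) ≈ 32.833*I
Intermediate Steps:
c = 0 (c = -2 + 2 = 0)
J(M) = M*(5 + M) (J(M) = (M + 5)*(M + 0) = (5 + M)*M = M*(5 + M))
y(X, w) = sqrt(-4 + X) (y(X, w) = sqrt(X - 4*(5 - 4)) = sqrt(X - 4*1) = sqrt(X - 4) = sqrt(-4 + X))
7*y(-18, 23) = 7*sqrt(-4 - 18) = 7*sqrt(-22) = 7*(I*sqrt(22)) = 7*I*sqrt(22)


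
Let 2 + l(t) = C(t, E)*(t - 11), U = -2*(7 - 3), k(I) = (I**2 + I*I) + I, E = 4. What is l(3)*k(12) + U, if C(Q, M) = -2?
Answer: 4192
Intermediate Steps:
k(I) = I + 2*I**2 (k(I) = (I**2 + I**2) + I = 2*I**2 + I = I + 2*I**2)
U = -8 (U = -2*4 = -8)
l(t) = 20 - 2*t (l(t) = -2 - 2*(t - 11) = -2 - 2*(-11 + t) = -2 + (22 - 2*t) = 20 - 2*t)
l(3)*k(12) + U = (20 - 2*3)*(12*(1 + 2*12)) - 8 = (20 - 6)*(12*(1 + 24)) - 8 = 14*(12*25) - 8 = 14*300 - 8 = 4200 - 8 = 4192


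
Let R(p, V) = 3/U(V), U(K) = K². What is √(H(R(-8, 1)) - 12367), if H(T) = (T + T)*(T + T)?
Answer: I*√12331 ≈ 111.05*I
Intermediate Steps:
R(p, V) = 3/V² (R(p, V) = 3/(V²) = 3/V²)
H(T) = 4*T² (H(T) = (2*T)*(2*T) = 4*T²)
√(H(R(-8, 1)) - 12367) = √(4*(3/1²)² - 12367) = √(4*(3*1)² - 12367) = √(4*3² - 12367) = √(4*9 - 12367) = √(36 - 12367) = √(-12331) = I*√12331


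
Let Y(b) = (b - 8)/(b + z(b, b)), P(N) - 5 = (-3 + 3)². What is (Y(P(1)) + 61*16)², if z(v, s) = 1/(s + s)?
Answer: 274962724/289 ≈ 9.5143e+5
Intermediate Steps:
z(v, s) = 1/(2*s)
P(N) = 5 (P(N) = 5 + (-3 + 3)² = 5 + 0² = 5 + 0 = 5)
Y(b) = (-8 + b)/(b + 1/(2*b)) (Y(b) = (b - 8)/(b + 1/(2*b)) = (-8 + b)/(b + 1/(2*b)))
(Y(P(1)) + 61*16)² = (2*5*(-8 + 5)/(1 + 2*5²) + 61*16)² = (2*5*(-3)/(1 + 2*25) + 976)² = (2*5*(-3)/(1 + 50) + 976)² = (2*5*(-3)/51 + 976)² = (2*5*(1/51)*(-3) + 976)² = (-10/17 + 976)² = (16582/17)² = 274962724/289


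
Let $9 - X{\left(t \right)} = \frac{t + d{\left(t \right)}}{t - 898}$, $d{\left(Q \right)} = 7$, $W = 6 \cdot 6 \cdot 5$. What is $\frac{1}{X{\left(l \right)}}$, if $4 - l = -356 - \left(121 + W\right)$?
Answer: $\frac{237}{2801} \approx 0.084613$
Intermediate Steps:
$W = 180$ ($W = 36 \cdot 5 = 180$)
$l = 661$ ($l = 4 - \left(-356 - 301\right) = 4 - -657 = 4 + 657 = 661$)
$X{\left(t \right)} = 9 - \frac{7 + t}{-898 + t}$ ($X{\left(t \right)} = 9 - \frac{t + 7}{t - 898} = 9 - \frac{7 + t}{-898 + t}$)
$\frac{1}{X{\left(l \right)}} = \frac{1}{\frac{1}{-898 + 661} \left(-8089 + 8 \cdot 661\right)} = \frac{1}{\frac{1}{-237} \left(-8089 + 5288\right)} = \frac{1}{\left(- \frac{1}{237}\right) \left(-2801\right)} = \frac{1}{\frac{2801}{237}} = \frac{237}{2801}$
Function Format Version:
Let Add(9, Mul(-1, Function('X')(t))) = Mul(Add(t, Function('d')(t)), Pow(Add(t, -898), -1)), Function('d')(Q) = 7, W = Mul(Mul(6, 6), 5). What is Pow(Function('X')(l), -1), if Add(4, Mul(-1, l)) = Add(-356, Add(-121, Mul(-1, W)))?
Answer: Rational(237, 2801) ≈ 0.084613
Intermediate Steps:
W = 180 (W = Mul(36, 5) = 180)
l = 661 (l = Add(4, Mul(-1, Add(-356, Add(-121, Mul(-1, 180))))) = Add(4, Mul(-1, Add(-356, Add(-121, -180)))) = Add(4, Mul(-1, Add(-356, -301))) = Add(4, Mul(-1, -657)) = Add(4, 657) = 661)
Function('X')(t) = Add(9, Mul(-1, Pow(Add(-898, t), -1), Add(7, t))) (Function('X')(t) = Add(9, Mul(-1, Mul(Add(t, 7), Pow(Add(t, -898), -1)))) = Add(9, Mul(-1, Mul(Add(7, t), Pow(Add(-898, t), -1)))) = Add(9, Mul(-1, Mul(Pow(Add(-898, t), -1), Add(7, t)))) = Add(9, Mul(-1, Pow(Add(-898, t), -1), Add(7, t))))
Pow(Function('X')(l), -1) = Pow(Mul(Pow(Add(-898, 661), -1), Add(-8089, Mul(8, 661))), -1) = Pow(Mul(Pow(-237, -1), Add(-8089, 5288)), -1) = Pow(Mul(Rational(-1, 237), -2801), -1) = Pow(Rational(2801, 237), -1) = Rational(237, 2801)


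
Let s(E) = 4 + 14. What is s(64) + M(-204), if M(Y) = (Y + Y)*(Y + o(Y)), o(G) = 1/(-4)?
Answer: 83352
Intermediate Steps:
o(G) = -¼
s(E) = 18
M(Y) = 2*Y*(-¼ + Y) (M(Y) = (Y + Y)*(Y - ¼) = (2*Y)*(-¼ + Y) = 2*Y*(-¼ + Y))
s(64) + M(-204) = 18 + (½)*(-204)*(-1 + 4*(-204)) = 18 + (½)*(-204)*(-1 - 816) = 18 + (½)*(-204)*(-817) = 18 + 83334 = 83352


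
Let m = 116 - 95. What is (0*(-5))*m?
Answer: 0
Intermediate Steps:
m = 21
(0*(-5))*m = (0*(-5))*21 = 0*21 = 0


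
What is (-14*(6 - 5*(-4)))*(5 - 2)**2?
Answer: -3276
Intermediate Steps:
(-14*(6 - 5*(-4)))*(5 - 2)**2 = -14*(6 + 20)*3**2 = -14*26*9 = -364*9 = -3276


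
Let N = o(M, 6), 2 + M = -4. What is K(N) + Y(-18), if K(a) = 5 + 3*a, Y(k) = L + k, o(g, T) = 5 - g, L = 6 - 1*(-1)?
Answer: 27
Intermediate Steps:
M = -6 (M = -2 - 4 = -6)
L = 7 (L = 6 + 1 = 7)
Y(k) = 7 + k
N = 11 (N = 5 - 1*(-6) = 5 + 6 = 11)
K(N) + Y(-18) = (5 + 3*11) + (7 - 18) = (5 + 33) - 11 = 38 - 11 = 27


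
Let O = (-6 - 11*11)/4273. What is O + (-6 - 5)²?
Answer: 516906/4273 ≈ 120.97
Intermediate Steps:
O = -127/4273 (O = (-6 - 121)*(1/4273) = -127*1/4273 = -127/4273 ≈ -0.029721)
O + (-6 - 5)² = -127/4273 + (-6 - 5)² = -127/4273 + (-11)² = -127/4273 + 121 = 516906/4273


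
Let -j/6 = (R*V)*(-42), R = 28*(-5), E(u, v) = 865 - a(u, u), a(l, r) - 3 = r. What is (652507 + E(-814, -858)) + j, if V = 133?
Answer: -4038057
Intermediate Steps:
a(l, r) = 3 + r
E(u, v) = 862 - u (E(u, v) = 865 - (3 + u) = 865 + (-3 - u) = 862 - u)
R = -140
j = -4692240 (j = -6*(-140*133)*(-42) = -(-111720)*(-42) = -6*782040 = -4692240)
(652507 + E(-814, -858)) + j = (652507 + (862 - 1*(-814))) - 4692240 = (652507 + (862 + 814)) - 4692240 = (652507 + 1676) - 4692240 = 654183 - 4692240 = -4038057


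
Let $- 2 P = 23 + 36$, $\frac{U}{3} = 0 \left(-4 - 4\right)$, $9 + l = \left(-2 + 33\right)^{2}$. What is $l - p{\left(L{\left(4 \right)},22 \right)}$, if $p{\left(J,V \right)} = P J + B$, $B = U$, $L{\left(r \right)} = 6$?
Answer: $1129$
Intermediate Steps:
$l = 952$ ($l = -9 + \left(-2 + 33\right)^{2} = -9 + 31^{2} = -9 + 961 = 952$)
$U = 0$ ($U = 3 \cdot 0 \left(-4 - 4\right) = 3 \cdot 0 \left(-8\right) = 3 \cdot 0 = 0$)
$P = - \frac{59}{2}$ ($P = - \frac{23 + 36}{2} = \left(- \frac{1}{2}\right) 59 = - \frac{59}{2} \approx -29.5$)
$B = 0$
$p{\left(J,V \right)} = - \frac{59 J}{2}$ ($p{\left(J,V \right)} = - \frac{59 J}{2} + 0 = - \frac{59 J}{2}$)
$l - p{\left(L{\left(4 \right)},22 \right)} = 952 - \left(- \frac{59}{2}\right) 6 = 952 - -177 = 952 + 177 = 1129$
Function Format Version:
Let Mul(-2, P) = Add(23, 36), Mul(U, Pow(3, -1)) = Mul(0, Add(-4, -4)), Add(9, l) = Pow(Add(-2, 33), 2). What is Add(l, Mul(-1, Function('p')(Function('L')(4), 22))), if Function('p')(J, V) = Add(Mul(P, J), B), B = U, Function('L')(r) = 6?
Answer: 1129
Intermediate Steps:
l = 952 (l = Add(-9, Pow(Add(-2, 33), 2)) = Add(-9, Pow(31, 2)) = Add(-9, 961) = 952)
U = 0 (U = Mul(3, Mul(0, Add(-4, -4))) = Mul(3, Mul(0, -8)) = Mul(3, 0) = 0)
P = Rational(-59, 2) (P = Mul(Rational(-1, 2), Add(23, 36)) = Mul(Rational(-1, 2), 59) = Rational(-59, 2) ≈ -29.500)
B = 0
Function('p')(J, V) = Mul(Rational(-59, 2), J) (Function('p')(J, V) = Add(Mul(Rational(-59, 2), J), 0) = Mul(Rational(-59, 2), J))
Add(l, Mul(-1, Function('p')(Function('L')(4), 22))) = Add(952, Mul(-1, Mul(Rational(-59, 2), 6))) = Add(952, Mul(-1, -177)) = Add(952, 177) = 1129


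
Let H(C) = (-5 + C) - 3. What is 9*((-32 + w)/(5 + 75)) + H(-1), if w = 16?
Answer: -54/5 ≈ -10.800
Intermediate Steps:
H(C) = -8 + C
9*((-32 + w)/(5 + 75)) + H(-1) = 9*((-32 + 16)/(5 + 75)) + (-8 - 1) = 9*(-16/80) - 9 = 9*(-16*1/80) - 9 = 9*(-⅕) - 9 = -9/5 - 9 = -54/5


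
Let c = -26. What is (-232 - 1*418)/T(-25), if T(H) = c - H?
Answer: 650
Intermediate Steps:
T(H) = -26 - H
(-232 - 1*418)/T(-25) = (-232 - 1*418)/(-26 - 1*(-25)) = (-232 - 418)/(-26 + 25) = -650/(-1) = -650*(-1) = 650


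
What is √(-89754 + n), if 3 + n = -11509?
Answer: I*√101266 ≈ 318.22*I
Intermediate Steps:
n = -11512 (n = -3 - 11509 = -11512)
√(-89754 + n) = √(-89754 - 11512) = √(-101266) = I*√101266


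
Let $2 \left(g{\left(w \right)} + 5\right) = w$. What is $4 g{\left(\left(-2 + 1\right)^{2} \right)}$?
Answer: $-18$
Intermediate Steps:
$g{\left(w \right)} = -5 + \frac{w}{2}$
$4 g{\left(\left(-2 + 1\right)^{2} \right)} = 4 \left(-5 + \frac{\left(-2 + 1\right)^{2}}{2}\right) = 4 \left(-5 + \frac{\left(-1\right)^{2}}{2}\right) = 4 \left(-5 + \frac{1}{2} \cdot 1\right) = 4 \left(-5 + \frac{1}{2}\right) = 4 \left(- \frac{9}{2}\right) = -18$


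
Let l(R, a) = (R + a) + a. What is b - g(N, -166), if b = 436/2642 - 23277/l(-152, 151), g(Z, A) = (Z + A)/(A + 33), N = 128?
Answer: -71803273/462350 ≈ -155.30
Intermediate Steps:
l(R, a) = R + 2*a
g(Z, A) = (A + Z)/(33 + A)
b = -10238739/66050 (b = 436/2642 - 23277/(-152 + 2*151) = 436*(1/2642) - 23277/(-152 + 302) = 218/1321 - 23277/150 = 218/1321 - 23277*1/150 = 218/1321 - 7759/50 = -10238739/66050 ≈ -155.01)
b - g(N, -166) = -10238739/66050 - (-166 + 128)/(33 - 166) = -10238739/66050 - (-38)/(-133) = -10238739/66050 - (-1)*(-38)/133 = -10238739/66050 - 1*2/7 = -10238739/66050 - 2/7 = -71803273/462350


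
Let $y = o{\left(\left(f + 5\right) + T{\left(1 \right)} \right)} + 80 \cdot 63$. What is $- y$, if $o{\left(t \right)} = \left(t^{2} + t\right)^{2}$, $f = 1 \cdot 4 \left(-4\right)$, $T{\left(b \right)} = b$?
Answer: $-13140$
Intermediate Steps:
$f = -16$ ($f = 4 \left(-4\right) = -16$)
$o{\left(t \right)} = \left(t + t^{2}\right)^{2}$
$y = 13140$ ($y = \left(\left(-16 + 5\right) + 1\right)^{2} \left(1 + \left(\left(-16 + 5\right) + 1\right)\right)^{2} + 80 \cdot 63 = \left(-11 + 1\right)^{2} \left(1 + \left(-11 + 1\right)\right)^{2} + 5040 = \left(-10\right)^{2} \left(1 - 10\right)^{2} + 5040 = 100 \left(-9\right)^{2} + 5040 = 100 \cdot 81 + 5040 = 8100 + 5040 = 13140$)
$- y = \left(-1\right) 13140 = -13140$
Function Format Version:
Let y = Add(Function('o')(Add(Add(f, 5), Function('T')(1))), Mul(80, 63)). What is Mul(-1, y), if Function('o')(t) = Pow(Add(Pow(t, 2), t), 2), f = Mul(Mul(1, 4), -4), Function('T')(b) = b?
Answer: -13140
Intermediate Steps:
f = -16 (f = Mul(4, -4) = -16)
Function('o')(t) = Pow(Add(t, Pow(t, 2)), 2)
y = 13140 (y = Add(Mul(Pow(Add(Add(-16, 5), 1), 2), Pow(Add(1, Add(Add(-16, 5), 1)), 2)), Mul(80, 63)) = Add(Mul(Pow(Add(-11, 1), 2), Pow(Add(1, Add(-11, 1)), 2)), 5040) = Add(Mul(Pow(-10, 2), Pow(Add(1, -10), 2)), 5040) = Add(Mul(100, Pow(-9, 2)), 5040) = Add(Mul(100, 81), 5040) = Add(8100, 5040) = 13140)
Mul(-1, y) = Mul(-1, 13140) = -13140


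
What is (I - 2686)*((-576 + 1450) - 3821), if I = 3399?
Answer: -2101211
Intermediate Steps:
(I - 2686)*((-576 + 1450) - 3821) = (3399 - 2686)*((-576 + 1450) - 3821) = 713*(874 - 3821) = 713*(-2947) = -2101211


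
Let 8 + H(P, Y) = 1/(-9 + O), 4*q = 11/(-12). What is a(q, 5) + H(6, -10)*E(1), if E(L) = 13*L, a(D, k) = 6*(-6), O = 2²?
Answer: -713/5 ≈ -142.60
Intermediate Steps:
O = 4
q = -11/48 (q = (11/(-12))/4 = (11*(-1/12))/4 = (¼)*(-11/12) = -11/48 ≈ -0.22917)
a(D, k) = -36
H(P, Y) = -41/5 (H(P, Y) = -8 + 1/(-9 + 4) = -8 + 1/(-5) = -8 - ⅕ = -41/5)
a(q, 5) + H(6, -10)*E(1) = -36 - 533/5 = -713/5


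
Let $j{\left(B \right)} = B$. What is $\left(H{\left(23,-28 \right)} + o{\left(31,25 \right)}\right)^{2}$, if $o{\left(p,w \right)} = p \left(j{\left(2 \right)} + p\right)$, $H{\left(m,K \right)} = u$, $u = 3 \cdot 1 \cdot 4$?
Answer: $1071225$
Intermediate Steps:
$u = 12$ ($u = 3 \cdot 4 = 12$)
$H{\left(m,K \right)} = 12$
$o{\left(p,w \right)} = p \left(2 + p\right)$
$\left(H{\left(23,-28 \right)} + o{\left(31,25 \right)}\right)^{2} = \left(12 + 31 \left(2 + 31\right)\right)^{2} = \left(12 + 31 \cdot 33\right)^{2} = \left(12 + 1023\right)^{2} = 1035^{2} = 1071225$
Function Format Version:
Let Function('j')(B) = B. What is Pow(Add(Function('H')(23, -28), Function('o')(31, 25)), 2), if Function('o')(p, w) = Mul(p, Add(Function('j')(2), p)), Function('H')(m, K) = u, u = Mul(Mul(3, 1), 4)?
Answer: 1071225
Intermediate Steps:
u = 12 (u = Mul(3, 4) = 12)
Function('H')(m, K) = 12
Function('o')(p, w) = Mul(p, Add(2, p))
Pow(Add(Function('H')(23, -28), Function('o')(31, 25)), 2) = Pow(Add(12, Mul(31, Add(2, 31))), 2) = Pow(Add(12, Mul(31, 33)), 2) = Pow(Add(12, 1023), 2) = Pow(1035, 2) = 1071225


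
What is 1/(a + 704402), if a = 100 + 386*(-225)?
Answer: 1/617652 ≈ 1.6190e-6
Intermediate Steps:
a = -86750 (a = 100 - 86850 = -86750)
1/(a + 704402) = 1/(-86750 + 704402) = 1/617652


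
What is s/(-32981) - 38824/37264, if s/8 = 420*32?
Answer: -660884953/153625498 ≈ -4.3019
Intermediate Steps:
s = 107520 (s = 8*(420*32) = 8*13440 = 107520)
s/(-32981) - 38824/37264 = 107520/(-32981) - 38824/37264 = 107520*(-1/32981) - 38824*1/37264 = -107520/32981 - 4853/4658 = -660884953/153625498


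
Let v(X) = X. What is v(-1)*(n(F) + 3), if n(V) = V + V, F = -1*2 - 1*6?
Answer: 13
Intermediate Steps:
F = -8 (F = -2 - 6 = -8)
n(V) = 2*V
v(-1)*(n(F) + 3) = -(2*(-8) + 3) = -(-16 + 3) = -1*(-13) = 13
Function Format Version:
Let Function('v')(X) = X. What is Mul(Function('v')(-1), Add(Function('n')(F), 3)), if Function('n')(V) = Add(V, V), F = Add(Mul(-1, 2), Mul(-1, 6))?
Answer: 13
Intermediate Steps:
F = -8 (F = Add(-2, -6) = -8)
Function('n')(V) = Mul(2, V)
Mul(Function('v')(-1), Add(Function('n')(F), 3)) = Mul(-1, Add(Mul(2, -8), 3)) = Mul(-1, Add(-16, 3)) = Mul(-1, -13) = 13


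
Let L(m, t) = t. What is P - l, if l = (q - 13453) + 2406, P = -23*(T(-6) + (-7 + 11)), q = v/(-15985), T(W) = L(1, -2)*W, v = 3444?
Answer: 170707259/15985 ≈ 10679.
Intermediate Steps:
T(W) = -2*W
q = -3444/15985 (q = 3444/(-15985) = 3444*(-1/15985) = -3444/15985 ≈ -0.21545)
P = -368 (P = -23*(-2*(-6) + (-7 + 11)) = -23*(12 + 4) = -23*16 = -368)
l = -176589739/15985 (l = (-3444/15985 - 13453) + 2406 = -215049649/15985 + 2406 = -176589739/15985 ≈ -11047.)
P - l = -368 - 1*(-176589739/15985) = -368 + 176589739/15985 = 170707259/15985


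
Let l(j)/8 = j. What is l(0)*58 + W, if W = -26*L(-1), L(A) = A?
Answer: 26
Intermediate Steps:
l(j) = 8*j
W = 26 (W = -26*(-1) = 26)
l(0)*58 + W = (8*0)*58 + 26 = 0*58 + 26 = 0 + 26 = 26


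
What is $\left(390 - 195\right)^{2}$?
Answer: $38025$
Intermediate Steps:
$\left(390 - 195\right)^{2} = 195^{2} = 38025$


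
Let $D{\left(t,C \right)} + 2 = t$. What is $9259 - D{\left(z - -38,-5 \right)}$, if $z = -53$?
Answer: $9276$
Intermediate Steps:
$D{\left(t,C \right)} = -2 + t$
$9259 - D{\left(z - -38,-5 \right)} = 9259 - \left(-2 - 15\right) = 9259 - -17 = 9259 + 17 = 9276$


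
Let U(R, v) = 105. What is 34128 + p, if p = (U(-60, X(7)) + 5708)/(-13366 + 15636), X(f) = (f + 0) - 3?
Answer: 77476373/2270 ≈ 34131.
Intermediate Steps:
X(f) = -3 + f (X(f) = f - 3 = -3 + f)
p = 5813/2270 (p = (105 + 5708)/(-13366 + 15636) = 5813/2270 ≈ 2.5608)
34128 + p = 34128 + 5813/2270 = 77476373/2270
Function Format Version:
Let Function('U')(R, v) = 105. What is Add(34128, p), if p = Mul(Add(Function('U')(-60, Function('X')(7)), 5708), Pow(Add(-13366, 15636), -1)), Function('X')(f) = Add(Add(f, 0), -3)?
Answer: Rational(77476373, 2270) ≈ 34131.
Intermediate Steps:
Function('X')(f) = Add(-3, f) (Function('X')(f) = Add(f, -3) = Add(-3, f))
p = Rational(5813, 2270) (p = Mul(Add(105, 5708), Pow(Add(-13366, 15636), -1)) = Mul(5813, Pow(2270, -1)) = Mul(5813, Rational(1, 2270)) = Rational(5813, 2270) ≈ 2.5608)
Add(34128, p) = Add(34128, Rational(5813, 2270)) = Rational(77476373, 2270)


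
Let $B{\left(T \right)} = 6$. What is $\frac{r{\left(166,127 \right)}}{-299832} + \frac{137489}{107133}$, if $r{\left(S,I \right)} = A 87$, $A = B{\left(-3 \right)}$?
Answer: $\frac{527790749}{411819252} \approx 1.2816$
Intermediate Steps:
$A = 6$
$r{\left(S,I \right)} = 522$ ($r{\left(S,I \right)} = 6 \cdot 87 = 522$)
$\frac{r{\left(166,127 \right)}}{-299832} + \frac{137489}{107133} = \frac{522}{-299832} + \frac{137489}{107133} = 522 \left(- \frac{1}{299832}\right) + 137489 \cdot \frac{1}{107133} = - \frac{87}{49972} + \frac{137489}{107133} = \frac{527790749}{411819252}$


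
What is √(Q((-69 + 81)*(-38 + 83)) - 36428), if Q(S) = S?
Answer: 4*I*√2243 ≈ 189.44*I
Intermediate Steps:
√(Q((-69 + 81)*(-38 + 83)) - 36428) = √((-69 + 81)*(-38 + 83) - 36428) = √(12*45 - 36428) = √(540 - 36428) = √(-35888) = 4*I*√2243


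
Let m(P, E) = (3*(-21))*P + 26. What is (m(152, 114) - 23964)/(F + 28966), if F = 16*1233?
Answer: -16757/24347 ≈ -0.68826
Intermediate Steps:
m(P, E) = 26 - 63*P (m(P, E) = -63*P + 26 = 26 - 63*P)
F = 19728
(m(152, 114) - 23964)/(F + 28966) = ((26 - 63*152) - 23964)/(19728 + 28966) = ((26 - 9576) - 23964)/48694 = (-9550 - 23964)*(1/48694) = -33514*1/48694 = -16757/24347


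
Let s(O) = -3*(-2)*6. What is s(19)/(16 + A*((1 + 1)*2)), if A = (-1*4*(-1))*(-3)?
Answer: -9/8 ≈ -1.1250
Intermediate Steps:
A = -12 (A = -4*(-1)*(-3) = 4*(-3) = -12)
s(O) = 36 (s(O) = 6*6 = 36)
s(19)/(16 + A*((1 + 1)*2)) = 36/(16 - 12*(1 + 1)*2) = 36/(16 - 24*2) = 36/(16 - 12*4) = 36/(16 - 48) = 36/(-32) = 36*(-1/32) = -9/8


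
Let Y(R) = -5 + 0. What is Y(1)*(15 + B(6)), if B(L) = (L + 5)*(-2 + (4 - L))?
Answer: 145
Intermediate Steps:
Y(R) = -5
B(L) = (2 - L)*(5 + L) (B(L) = (5 + L)*(2 - L) = (2 - L)*(5 + L))
Y(1)*(15 + B(6)) = -5*(15 + (10 - 1*6² - 3*6)) = -5*(15 + (10 - 1*36 - 18)) = -5*(15 + (10 - 36 - 18)) = -5*(15 - 44) = -5*(-29) = 145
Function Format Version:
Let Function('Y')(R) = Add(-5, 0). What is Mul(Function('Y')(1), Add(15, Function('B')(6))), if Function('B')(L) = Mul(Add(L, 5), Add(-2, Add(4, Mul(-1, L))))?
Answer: 145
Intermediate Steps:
Function('Y')(R) = -5
Function('B')(L) = Mul(Add(2, Mul(-1, L)), Add(5, L)) (Function('B')(L) = Mul(Add(5, L), Add(2, Mul(-1, L))) = Mul(Add(2, Mul(-1, L)), Add(5, L)))
Mul(Function('Y')(1), Add(15, Function('B')(6))) = Mul(-5, Add(15, Add(10, Mul(-1, Pow(6, 2)), Mul(-3, 6)))) = Mul(-5, Add(15, Add(10, Mul(-1, 36), -18))) = Mul(-5, Add(15, Add(10, -36, -18))) = Mul(-5, Add(15, -44)) = Mul(-5, -29) = 145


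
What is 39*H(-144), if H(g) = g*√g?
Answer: -67392*I ≈ -67392.0*I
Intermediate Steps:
H(g) = g^(3/2)
39*H(-144) = 39*(-144)^(3/2) = 39*(-1728*I) = -67392*I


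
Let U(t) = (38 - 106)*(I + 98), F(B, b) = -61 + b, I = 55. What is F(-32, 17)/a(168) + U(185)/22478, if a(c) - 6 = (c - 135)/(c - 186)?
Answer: -3097146/280975 ≈ -11.023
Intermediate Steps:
a(c) = 6 + (-135 + c)/(-186 + c) (a(c) = 6 + (c - 135)/(c - 186) = 6 + (-135 + c)/(-186 + c))
U(t) = -10404 (U(t) = (38 - 106)*(55 + 98) = -68*153 = -10404)
F(-32, 17)/a(168) + U(185)/22478 = (-61 + 17)/(((-1251 + 7*168)/(-186 + 168))) - 10404/22478 = -44*(-18/(-1251 + 1176)) - 10404*1/22478 = -44/((-1/18*(-75))) - 5202/11239 = -44/25/6 - 5202/11239 = -44*6/25 - 5202/11239 = -264/25 - 5202/11239 = -3097146/280975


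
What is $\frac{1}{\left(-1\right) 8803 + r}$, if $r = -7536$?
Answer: $- \frac{1}{16339} \approx -6.1203 \cdot 10^{-5}$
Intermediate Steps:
$\frac{1}{\left(-1\right) 8803 + r} = \frac{1}{\left(-1\right) 8803 - 7536} = \frac{1}{-8803 - 7536} = \frac{1}{-16339} = - \frac{1}{16339}$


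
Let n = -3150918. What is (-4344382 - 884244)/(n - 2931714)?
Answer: 2614313/3041316 ≈ 0.85960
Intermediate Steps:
(-4344382 - 884244)/(n - 2931714) = (-4344382 - 884244)/(-3150918 - 2931714) = -5228626/(-6082632) = -5228626*(-1/6082632) = 2614313/3041316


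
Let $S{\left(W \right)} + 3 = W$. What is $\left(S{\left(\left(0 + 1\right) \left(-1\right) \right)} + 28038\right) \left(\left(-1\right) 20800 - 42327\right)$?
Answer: $-1769702318$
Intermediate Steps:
$S{\left(W \right)} = -3 + W$
$\left(S{\left(\left(0 + 1\right) \left(-1\right) \right)} + 28038\right) \left(\left(-1\right) 20800 - 42327\right) = \left(\left(-3 + \left(0 + 1\right) \left(-1\right)\right) + 28038\right) \left(\left(-1\right) 20800 - 42327\right) = \left(\left(-3 + 1 \left(-1\right)\right) + 28038\right) \left(-20800 - 42327\right) = \left(\left(-3 - 1\right) + 28038\right) \left(-63127\right) = \left(-4 + 28038\right) \left(-63127\right) = 28034 \left(-63127\right) = -1769702318$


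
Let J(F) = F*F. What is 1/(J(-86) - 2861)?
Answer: 1/4535 ≈ 0.00022051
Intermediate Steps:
J(F) = F²
1/(J(-86) - 2861) = 1/((-86)² - 2861) = 1/(7396 - 2861) = 1/4535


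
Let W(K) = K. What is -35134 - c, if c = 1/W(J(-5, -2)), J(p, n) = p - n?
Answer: -105401/3 ≈ -35134.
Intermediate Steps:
c = -1/3 (c = 1/(-5 - 1*(-2)) = 1/(-5 + 2) = 1/(-3) = -1/3 ≈ -0.33333)
-35134 - c = -35134 - 1*(-1/3) = -35134 + 1/3 = -105401/3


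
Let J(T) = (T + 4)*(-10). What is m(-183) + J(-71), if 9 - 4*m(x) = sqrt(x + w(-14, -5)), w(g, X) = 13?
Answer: 2689/4 - I*sqrt(170)/4 ≈ 672.25 - 3.2596*I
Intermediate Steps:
m(x) = 9/4 - sqrt(13 + x)/4 (m(x) = 9/4 - sqrt(x + 13)/4 = 9/4 - sqrt(13 + x)/4)
J(T) = -40 - 10*T (J(T) = (4 + T)*(-10) = -40 - 10*T)
m(-183) + J(-71) = (9/4 - sqrt(13 - 183)/4) + (-40 - 10*(-71)) = (9/4 - I*sqrt(170)/4) + (-40 + 710) = (9/4 - I*sqrt(170)/4) + 670 = 2689/4 - I*sqrt(170)/4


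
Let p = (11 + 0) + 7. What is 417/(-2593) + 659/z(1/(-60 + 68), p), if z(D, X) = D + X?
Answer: 13609831/375985 ≈ 36.198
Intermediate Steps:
p = 18 (p = 11 + 7 = 18)
417/(-2593) + 659/z(1/(-60 + 68), p) = 417/(-2593) + 659/(1/(-60 + 68) + 18) = 417*(-1/2593) + 659/(1/8 + 18) = -417/2593 + 659/(⅛ + 18) = -417/2593 + 659/(145/8) = -417/2593 + 659*(8/145) = -417/2593 + 5272/145 = 13609831/375985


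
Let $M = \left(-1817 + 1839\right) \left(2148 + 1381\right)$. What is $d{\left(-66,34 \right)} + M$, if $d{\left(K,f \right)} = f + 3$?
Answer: $77675$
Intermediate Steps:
$d{\left(K,f \right)} = 3 + f$
$M = 77638$ ($M = 22 \cdot 3529 = 77638$)
$d{\left(-66,34 \right)} + M = \left(3 + 34\right) + 77638 = 37 + 77638 = 77675$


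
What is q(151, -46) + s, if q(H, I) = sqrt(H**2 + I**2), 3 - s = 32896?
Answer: -32893 + sqrt(24917) ≈ -32735.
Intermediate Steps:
s = -32893 (s = 3 - 1*32896 = 3 - 32896 = -32893)
q(151, -46) + s = sqrt(151**2 + (-46)**2) - 32893 = sqrt(22801 + 2116) - 32893 = sqrt(24917) - 32893 = -32893 + sqrt(24917)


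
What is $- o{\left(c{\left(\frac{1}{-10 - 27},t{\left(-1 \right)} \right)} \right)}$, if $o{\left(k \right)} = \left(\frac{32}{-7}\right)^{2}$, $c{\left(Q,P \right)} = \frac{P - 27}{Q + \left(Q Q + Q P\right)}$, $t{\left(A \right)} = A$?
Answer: $- \frac{1024}{49} \approx -20.898$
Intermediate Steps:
$c{\left(Q,P \right)} = \frac{-27 + P}{Q + Q^{2} + P Q}$ ($c{\left(Q,P \right)} = \frac{-27 + P}{Q + \left(Q^{2} + P Q\right)} = \frac{-27 + P}{Q + Q^{2} + P Q}$)
$o{\left(k \right)} = \frac{1024}{49}$ ($o{\left(k \right)} = \left(32 \left(- \frac{1}{7}\right)\right)^{2} = \left(- \frac{32}{7}\right)^{2} = \frac{1024}{49}$)
$- o{\left(c{\left(\frac{1}{-10 - 27},t{\left(-1 \right)} \right)} \right)} = \left(-1\right) \frac{1024}{49} = - \frac{1024}{49}$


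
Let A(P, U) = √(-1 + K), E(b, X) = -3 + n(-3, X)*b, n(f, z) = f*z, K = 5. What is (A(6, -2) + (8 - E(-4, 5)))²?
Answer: 2209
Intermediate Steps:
E(b, X) = -3 - 3*X*b (E(b, X) = -3 + (-3*X)*b = -3 - 3*X*b)
A(P, U) = 2 (A(P, U) = √(-1 + 5) = √4 = 2)
(A(6, -2) + (8 - E(-4, 5)))² = (2 + (8 - (-3 - 3*5*(-4))))² = (2 + (8 - (-3 + 60)))² = (2 + (8 - 1*57))² = (2 + (8 - 57))² = (2 - 49)² = (-47)² = 2209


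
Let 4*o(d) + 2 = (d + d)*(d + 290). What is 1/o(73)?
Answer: 1/13249 ≈ 7.5477e-5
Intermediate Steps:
o(d) = -½ + d*(290 + d)/2 (o(d) = -½ + ((d + d)*(d + 290))/4 = -½ + ((2*d)*(290 + d))/4 = -½ + (2*d*(290 + d))/4 = -½ + d*(290 + d)/2)
1/o(73) = 1/(-½ + (½)*73² + 145*73) = 1/(-½ + (½)*5329 + 10585) = 1/(-½ + 5329/2 + 10585) = 1/13249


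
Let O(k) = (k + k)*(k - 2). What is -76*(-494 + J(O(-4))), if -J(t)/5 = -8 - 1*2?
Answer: 33744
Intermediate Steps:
O(k) = 2*k*(-2 + k) (O(k) = (2*k)*(-2 + k) = 2*k*(-2 + k))
J(t) = 50 (J(t) = -5*(-8 - 1*2) = -5*(-8 - 2) = -5*(-10) = 50)
-76*(-494 + J(O(-4))) = -76*(-494 + 50) = -76*(-444) = 33744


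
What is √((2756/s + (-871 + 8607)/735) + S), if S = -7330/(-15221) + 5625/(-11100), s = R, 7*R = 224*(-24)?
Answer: √1546739344126232565/473068680 ≈ 2.6290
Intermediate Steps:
R = -768 (R = (224*(-24))/7 = (⅐)*(-5376) = -768)
s = -768
S = -56735/2252708 (S = -7330*(-1/15221) + 5625*(-1/11100) = 7330/15221 - 75/148 = -56735/2252708 ≈ -0.025185)
√((2756/s + (-871 + 8607)/735) + S) = √((2756/(-768) + (-871 + 8607)/735) - 56735/2252708) = √((2756*(-1/768) + 7736*(1/735)) - 56735/2252708) = √((-689/192 + 7736/735) - 56735/2252708) = √(326299/47040 - 56735/2252708) = √(183096888323/26491846080) = √1546739344126232565/473068680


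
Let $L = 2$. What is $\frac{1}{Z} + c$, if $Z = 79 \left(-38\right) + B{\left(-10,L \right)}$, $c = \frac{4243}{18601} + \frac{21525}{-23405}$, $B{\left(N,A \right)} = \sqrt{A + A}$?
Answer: $- \frac{180734537281}{261213843000} \approx -0.6919$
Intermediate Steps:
$B{\left(N,A \right)} = \sqrt{2} \sqrt{A}$ ($B{\left(N,A \right)} = \sqrt{2 A} = \sqrt{2} \sqrt{A}$)
$c = - \frac{60215822}{87071281}$ ($c = 4243 \cdot \frac{1}{18601} + 21525 \left(- \frac{1}{23405}\right) = \frac{4243}{18601} - \frac{4305}{4681} = - \frac{60215822}{87071281} \approx -0.69157$)
$Z = -3000$ ($Z = 79 \left(-38\right) + \sqrt{2} \sqrt{2} = -3002 + 2 = -3000$)
$\frac{1}{Z} + c = \frac{1}{-3000} - \frac{60215822}{87071281} = - \frac{1}{3000} - \frac{60215822}{87071281} = - \frac{180734537281}{261213843000}$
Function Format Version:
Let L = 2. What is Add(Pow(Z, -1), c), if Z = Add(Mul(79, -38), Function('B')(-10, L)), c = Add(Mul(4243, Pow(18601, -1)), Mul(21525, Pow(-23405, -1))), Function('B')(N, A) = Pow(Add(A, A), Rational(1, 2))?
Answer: Rational(-180734537281, 261213843000) ≈ -0.69190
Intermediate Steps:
Function('B')(N, A) = Mul(Pow(2, Rational(1, 2)), Pow(A, Rational(1, 2))) (Function('B')(N, A) = Pow(Mul(2, A), Rational(1, 2)) = Mul(Pow(2, Rational(1, 2)), Pow(A, Rational(1, 2))))
c = Rational(-60215822, 87071281) (c = Add(Mul(4243, Rational(1, 18601)), Mul(21525, Rational(-1, 23405))) = Add(Rational(4243, 18601), Rational(-4305, 4681)) = Rational(-60215822, 87071281) ≈ -0.69157)
Z = -3000 (Z = Add(Mul(79, -38), Mul(Pow(2, Rational(1, 2)), Pow(2, Rational(1, 2)))) = Add(-3002, 2) = -3000)
Add(Pow(Z, -1), c) = Add(Pow(-3000, -1), Rational(-60215822, 87071281)) = Add(Rational(-1, 3000), Rational(-60215822, 87071281)) = Rational(-180734537281, 261213843000)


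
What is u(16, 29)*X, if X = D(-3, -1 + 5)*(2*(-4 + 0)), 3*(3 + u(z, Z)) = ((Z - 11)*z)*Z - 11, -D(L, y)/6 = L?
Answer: -399936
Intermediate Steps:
D(L, y) = -6*L
u(z, Z) = -20/3 + Z*z*(-11 + Z)/3 (u(z, Z) = -3 + (((Z - 11)*z)*Z - 11)/3 = -3 + (((-11 + Z)*z)*Z - 11)/3 = -3 + ((z*(-11 + Z))*Z - 11)/3 = -3 + (Z*z*(-11 + Z) - 11)/3 = -3 + (-11 + Z*z*(-11 + Z))/3 = -3 + (-11/3 + Z*z*(-11 + Z)/3) = -20/3 + Z*z*(-11 + Z)/3)
X = -144 (X = (-6*(-3))*(2*(-4 + 0)) = 18*(2*(-4)) = 18*(-8) = -144)
u(16, 29)*X = (-20/3 - 11/3*29*16 + (1/3)*16*29**2)*(-144) = (-20/3 - 5104/3 + (1/3)*16*841)*(-144) = (-20/3 - 5104/3 + 13456/3)*(-144) = (8332/3)*(-144) = -399936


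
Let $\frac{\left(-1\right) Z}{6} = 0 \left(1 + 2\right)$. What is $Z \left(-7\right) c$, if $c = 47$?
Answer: $0$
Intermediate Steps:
$Z = 0$ ($Z = - 6 \cdot 0 \left(1 + 2\right) = - 6 \cdot 0 \cdot 3 = \left(-6\right) 0 = 0$)
$Z \left(-7\right) c = 0 \left(-7\right) 47 = 0 \cdot 47 = 0$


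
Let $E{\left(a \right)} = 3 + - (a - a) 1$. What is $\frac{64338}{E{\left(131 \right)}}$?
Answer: $21446$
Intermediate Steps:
$E{\left(a \right)} = 3$ ($E{\left(a \right)} = 3 + \left(-1\right) 0 \cdot 1 = 3 + 0 \cdot 1 = 3 + 0 = 3$)
$\frac{64338}{E{\left(131 \right)}} = \frac{64338}{3} = 64338 \cdot \frac{1}{3} = 21446$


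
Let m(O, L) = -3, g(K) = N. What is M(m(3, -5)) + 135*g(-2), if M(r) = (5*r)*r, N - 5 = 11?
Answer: 2205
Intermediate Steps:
N = 16 (N = 5 + 11 = 16)
g(K) = 16
M(r) = 5*r²
M(m(3, -5)) + 135*g(-2) = 5*(-3)² + 135*16 = 5*9 + 2160 = 45 + 2160 = 2205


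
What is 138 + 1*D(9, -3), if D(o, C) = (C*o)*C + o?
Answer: 228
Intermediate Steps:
D(o, C) = o + o*C² (D(o, C) = o*C² + o = o + o*C²)
138 + 1*D(9, -3) = 138 + 1*(9*(1 + (-3)²)) = 138 + 1*(9*(1 + 9)) = 138 + 1*(9*10) = 138 + 1*90 = 138 + 90 = 228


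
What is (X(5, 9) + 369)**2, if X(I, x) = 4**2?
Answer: 148225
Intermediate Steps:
X(I, x) = 16
(X(5, 9) + 369)**2 = (16 + 369)**2 = 385**2 = 148225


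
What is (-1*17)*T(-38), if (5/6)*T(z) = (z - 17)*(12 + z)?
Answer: -29172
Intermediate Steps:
T(z) = 6*(-17 + z)*(12 + z)/5 (T(z) = 6*((z - 17)*(12 + z))/5 = 6*((-17 + z)*(12 + z))/5 = 6*(-17 + z)*(12 + z)/5)
(-1*17)*T(-38) = (-1*17)*(-1224/5 - 6*(-38) + (6/5)*(-38)²) = -17*(-1224/5 + 228 + (6/5)*1444) = -17*(-1224/5 + 228 + 8664/5) = -17*1716 = -29172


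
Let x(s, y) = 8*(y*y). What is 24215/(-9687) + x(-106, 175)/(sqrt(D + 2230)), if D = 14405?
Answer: -24215/9687 + 49000*sqrt(16635)/3327 ≈ 1897.1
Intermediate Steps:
x(s, y) = 8*y**2
24215/(-9687) + x(-106, 175)/(sqrt(D + 2230)) = 24215/(-9687) + (8*175**2)/(sqrt(14405 + 2230)) = 24215*(-1/9687) + (8*30625)/(sqrt(16635)) = -24215/9687 + 245000*(sqrt(16635)/16635) = -24215/9687 + 49000*sqrt(16635)/3327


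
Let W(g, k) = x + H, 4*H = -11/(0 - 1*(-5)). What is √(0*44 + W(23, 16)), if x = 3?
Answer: 7*√5/10 ≈ 1.5652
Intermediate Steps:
H = -11/20 (H = (-11/(0 - 1*(-5)))/4 = (-11/(0 + 5))/4 = (-11/5)/4 = (-11*⅕)/4 = (¼)*(-11/5) = -11/20 ≈ -0.55000)
W(g, k) = 49/20 (W(g, k) = 3 - 11/20 = 49/20)
√(0*44 + W(23, 16)) = √(0*44 + 49/20) = √(0 + 49/20) = √(49/20) = 7*√5/10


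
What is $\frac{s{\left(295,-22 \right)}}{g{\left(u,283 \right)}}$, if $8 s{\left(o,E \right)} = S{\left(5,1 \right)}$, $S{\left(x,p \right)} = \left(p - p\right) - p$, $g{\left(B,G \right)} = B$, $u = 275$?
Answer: $- \frac{1}{2200} \approx -0.00045455$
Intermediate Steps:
$S{\left(x,p \right)} = - p$ ($S{\left(x,p \right)} = 0 - p = - p$)
$s{\left(o,E \right)} = - \frac{1}{8}$ ($s{\left(o,E \right)} = \frac{\left(-1\right) 1}{8} = \frac{1}{8} \left(-1\right) = - \frac{1}{8}$)
$\frac{s{\left(295,-22 \right)}}{g{\left(u,283 \right)}} = - \frac{1}{8 \cdot 275} = \left(- \frac{1}{8}\right) \frac{1}{275} = - \frac{1}{2200}$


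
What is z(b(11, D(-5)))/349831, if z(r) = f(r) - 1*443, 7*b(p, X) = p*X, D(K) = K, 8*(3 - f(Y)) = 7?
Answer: -3527/2798648 ≈ -0.0012603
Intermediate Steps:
f(Y) = 17/8 (f(Y) = 3 - ⅛*7 = 3 - 7/8 = 17/8)
b(p, X) = X*p/7 (b(p, X) = (p*X)/7 = (X*p)/7 = X*p/7)
z(r) = -3527/8 (z(r) = 17/8 - 1*443 = 17/8 - 443 = -3527/8)
z(b(11, D(-5)))/349831 = -3527/8/349831 = -3527/8*1/349831 = -3527/2798648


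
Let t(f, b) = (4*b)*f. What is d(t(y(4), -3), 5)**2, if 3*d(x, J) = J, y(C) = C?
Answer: 25/9 ≈ 2.7778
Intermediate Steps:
t(f, b) = 4*b*f
d(x, J) = J/3
d(t(y(4), -3), 5)**2 = ((1/3)*5)**2 = (5/3)**2 = 25/9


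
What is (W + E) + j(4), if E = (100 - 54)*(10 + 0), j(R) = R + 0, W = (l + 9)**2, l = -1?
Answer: 528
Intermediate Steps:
W = 64 (W = (-1 + 9)**2 = 8**2 = 64)
j(R) = R
E = 460 (E = 46*10 = 460)
(W + E) + j(4) = (64 + 460) + 4 = 524 + 4 = 528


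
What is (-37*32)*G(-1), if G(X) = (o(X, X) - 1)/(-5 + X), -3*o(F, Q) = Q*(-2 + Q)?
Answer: -1184/3 ≈ -394.67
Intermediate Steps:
o(F, Q) = -Q*(-2 + Q)/3
G(X) = (-1 + X*(2 - X)/3)/(-5 + X) (G(X) = (X*(2 - X)/3 - 1)/(-5 + X) = (-1 + X*(2 - X)/3)/(-5 + X))
(-37*32)*G(-1) = (-37*32)*((-3 - 1*(-1)*(-2 - 1))/(3*(-5 - 1))) = -1184*(-3 - 1*(-1)*(-3))/(3*(-6)) = -1184*(-1)*(-3 - 3)/(3*6) = -1184*(-1)*(-6)/(3*6) = -1184*⅓ = -1184/3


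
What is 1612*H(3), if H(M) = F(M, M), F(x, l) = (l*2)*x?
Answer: 29016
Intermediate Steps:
F(x, l) = 2*l*x (F(x, l) = (2*l)*x = 2*l*x)
H(M) = 2*M² (H(M) = 2*M*M = 2*M²)
1612*H(3) = 1612*(2*3²) = 1612*(2*9) = 1612*18 = 29016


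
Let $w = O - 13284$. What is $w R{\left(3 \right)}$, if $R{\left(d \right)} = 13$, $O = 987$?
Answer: $-159861$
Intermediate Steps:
$w = -12297$ ($w = 987 - 13284 = -12297$)
$w R{\left(3 \right)} = \left(-12297\right) 13 = -159861$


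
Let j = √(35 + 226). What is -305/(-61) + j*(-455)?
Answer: 5 - 1365*√29 ≈ -7345.8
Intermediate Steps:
j = 3*√29 (j = √261 = 3*√29 ≈ 16.155)
-305/(-61) + j*(-455) = -305/(-61) + (3*√29)*(-455) = -305*(-1/61) - 1365*√29 = 5 - 1365*√29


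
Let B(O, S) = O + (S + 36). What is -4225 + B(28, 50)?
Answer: -4111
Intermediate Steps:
B(O, S) = 36 + O + S (B(O, S) = O + (36 + S) = 36 + O + S)
-4225 + B(28, 50) = -4225 + (36 + 28 + 50) = -4225 + 114 = -4111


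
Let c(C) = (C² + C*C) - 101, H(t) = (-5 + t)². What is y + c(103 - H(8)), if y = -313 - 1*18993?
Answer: -1735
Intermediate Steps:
y = -19306 (y = -313 - 18993 = -19306)
c(C) = -101 + 2*C² (c(C) = (C² + C²) - 101 = 2*C² - 101 = -101 + 2*C²)
y + c(103 - H(8)) = -19306 + (-101 + 2*(103 - (-5 + 8)²)²) = -19306 + (-101 + 2*(103 - 1*3²)²) = -19306 + (-101 + 2*(103 - 1*9)²) = -19306 + (-101 + 2*(103 - 9)²) = -19306 + (-101 + 2*94²) = -19306 + (-101 + 2*8836) = -19306 + (-101 + 17672) = -19306 + 17571 = -1735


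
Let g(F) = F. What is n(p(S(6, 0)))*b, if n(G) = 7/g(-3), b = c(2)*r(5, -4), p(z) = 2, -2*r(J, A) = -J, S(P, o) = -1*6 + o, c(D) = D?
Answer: -35/3 ≈ -11.667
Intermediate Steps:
S(P, o) = -6 + o
r(J, A) = J/2 (r(J, A) = -(-1)*J/2 = J/2)
b = 5 (b = 2*((½)*5) = 2*(5/2) = 5)
n(G) = -7/3 (n(G) = 7/(-3) = 7*(-⅓) = -7/3)
n(p(S(6, 0)))*b = -7/3*5 = -35/3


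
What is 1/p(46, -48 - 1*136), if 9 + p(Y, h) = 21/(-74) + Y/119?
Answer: -8806/78349 ≈ -0.11239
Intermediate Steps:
p(Y, h) = -687/74 + Y/119 (p(Y, h) = -9 + (21/(-74) + Y/119) = -9 + (21*(-1/74) + Y*(1/119)) = -9 + (-21/74 + Y/119) = -687/74 + Y/119)
1/p(46, -48 - 1*136) = 1/(-687/74 + (1/119)*46) = 1/(-687/74 + 46/119) = 1/(-78349/8806) = -8806/78349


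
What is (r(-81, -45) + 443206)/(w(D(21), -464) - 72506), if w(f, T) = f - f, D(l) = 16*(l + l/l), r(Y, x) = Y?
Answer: -443125/72506 ≈ -6.1116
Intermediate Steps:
D(l) = 16 + 16*l (D(l) = 16*(l + 1) = 16*(1 + l) = 16 + 16*l)
w(f, T) = 0
(r(-81, -45) + 443206)/(w(D(21), -464) - 72506) = (-81 + 443206)/(0 - 72506) = 443125/(-72506) = 443125*(-1/72506) = -443125/72506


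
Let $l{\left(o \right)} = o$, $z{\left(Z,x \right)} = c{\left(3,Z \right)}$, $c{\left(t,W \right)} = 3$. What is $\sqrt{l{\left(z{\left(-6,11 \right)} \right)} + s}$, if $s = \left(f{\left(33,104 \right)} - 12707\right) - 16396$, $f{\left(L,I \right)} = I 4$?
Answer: $2 i \sqrt{7171} \approx 169.36 i$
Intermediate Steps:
$f{\left(L,I \right)} = 4 I$
$z{\left(Z,x \right)} = 3$
$s = -28687$ ($s = \left(4 \cdot 104 - 12707\right) - 16396 = \left(416 - 12707\right) - 16396 = -12291 - 16396 = -28687$)
$\sqrt{l{\left(z{\left(-6,11 \right)} \right)} + s} = \sqrt{3 - 28687} = \sqrt{-28684} = 2 i \sqrt{7171}$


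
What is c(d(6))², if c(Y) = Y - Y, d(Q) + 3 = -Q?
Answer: 0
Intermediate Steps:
d(Q) = -3 - Q
c(Y) = 0
c(d(6))² = 0² = 0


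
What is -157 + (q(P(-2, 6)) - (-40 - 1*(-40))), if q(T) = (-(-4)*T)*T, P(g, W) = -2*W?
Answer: 419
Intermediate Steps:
q(T) = 4*T**2 (q(T) = (4*T)*T = 4*T**2)
-157 + (q(P(-2, 6)) - (-40 - 1*(-40))) = -157 + (4*(-2*6)**2 - (-40 - 1*(-40))) = -157 + (4*(-12)**2 - (-40 + 40)) = -157 + (4*144 - 1*0) = -157 + (576 + 0) = -157 + 576 = 419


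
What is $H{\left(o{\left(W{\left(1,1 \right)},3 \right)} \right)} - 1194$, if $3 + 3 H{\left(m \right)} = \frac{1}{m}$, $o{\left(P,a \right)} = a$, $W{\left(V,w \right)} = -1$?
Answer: $- \frac{10754}{9} \approx -1194.9$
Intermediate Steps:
$H{\left(m \right)} = -1 + \frac{1}{3 m}$
$H{\left(o{\left(W{\left(1,1 \right)},3 \right)} \right)} - 1194 = \frac{\frac{1}{3} - 3}{3} - 1194 = \frac{1}{3} \left(- \frac{8}{3}\right) - 1194 = - \frac{8}{9} - 1194 = - \frac{10754}{9}$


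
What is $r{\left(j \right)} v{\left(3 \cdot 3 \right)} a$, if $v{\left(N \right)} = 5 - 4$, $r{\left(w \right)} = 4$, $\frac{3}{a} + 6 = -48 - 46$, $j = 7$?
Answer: $- \frac{3}{25} \approx -0.12$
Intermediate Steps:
$a = - \frac{3}{100}$ ($a = \frac{3}{-6 - 94} = \frac{3}{-100} = 3 \left(- \frac{1}{100}\right) = - \frac{3}{100} \approx -0.03$)
$v{\left(N \right)} = 1$ ($v{\left(N \right)} = 5 - 4 = 1$)
$r{\left(j \right)} v{\left(3 \cdot 3 \right)} a = 4 \cdot 1 \left(- \frac{3}{100}\right) = 4 \left(- \frac{3}{100}\right) = - \frac{3}{25}$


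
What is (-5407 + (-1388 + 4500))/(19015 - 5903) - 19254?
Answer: -252460743/13112 ≈ -19254.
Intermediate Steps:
(-5407 + (-1388 + 4500))/(19015 - 5903) - 19254 = (-5407 + 3112)/13112 - 19254 = -2295*1/13112 - 19254 = -2295/13112 - 19254 = -252460743/13112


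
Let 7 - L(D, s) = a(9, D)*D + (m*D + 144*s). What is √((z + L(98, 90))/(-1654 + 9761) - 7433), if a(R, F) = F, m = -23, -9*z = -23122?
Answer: 4*I*√2271691883/2211 ≈ 86.228*I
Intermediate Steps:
z = 23122/9 (z = -⅑*(-23122) = 23122/9 ≈ 2569.1)
L(D, s) = 7 - D² - 144*s + 23*D (L(D, s) = 7 - (D*D + (-23*D + 144*s)) = 7 - (D² + (-23*D + 144*s)) = 7 - (D² - 23*D + 144*s) = 7 + (-D² - 144*s + 23*D) = 7 - D² - 144*s + 23*D)
√((z + L(98, 90))/(-1654 + 9761) - 7433) = √((23122/9 + (7 - 1*98² - 144*90 + 23*98))/(-1654 + 9761) - 7433) = √((23122/9 + (7 - 1*9604 - 12960 + 2254))/8107 - 7433) = √((23122/9 + (7 - 9604 - 12960 + 2254))*(1/8107) - 7433) = √((23122/9 - 20303)*(1/8107) - 7433) = √(-159605/9*1/8107 - 7433) = √(-159605/72963 - 7433) = √(-542493584/72963) = 4*I*√2271691883/2211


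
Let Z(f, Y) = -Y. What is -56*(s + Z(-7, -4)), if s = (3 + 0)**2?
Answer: -728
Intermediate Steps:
s = 9 (s = 3**2 = 9)
-56*(s + Z(-7, -4)) = -56*(9 - 1*(-4)) = -56*(9 + 4) = -56*13 = -728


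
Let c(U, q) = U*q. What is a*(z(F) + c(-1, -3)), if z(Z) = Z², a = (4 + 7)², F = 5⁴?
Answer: 47265988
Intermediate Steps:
F = 625
a = 121 (a = 11² = 121)
a*(z(F) + c(-1, -3)) = 121*(625² - 1*(-3)) = 121*(390625 + 3) = 121*390628 = 47265988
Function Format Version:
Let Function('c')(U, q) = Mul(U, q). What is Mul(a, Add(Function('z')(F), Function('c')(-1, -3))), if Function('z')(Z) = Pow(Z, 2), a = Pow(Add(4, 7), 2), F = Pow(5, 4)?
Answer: 47265988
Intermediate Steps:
F = 625
a = 121 (a = Pow(11, 2) = 121)
Mul(a, Add(Function('z')(F), Function('c')(-1, -3))) = Mul(121, Add(Pow(625, 2), Mul(-1, -3))) = Mul(121, Add(390625, 3)) = Mul(121, 390628) = 47265988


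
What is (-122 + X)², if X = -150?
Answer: 73984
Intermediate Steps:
(-122 + X)² = (-122 - 150)² = (-272)² = 73984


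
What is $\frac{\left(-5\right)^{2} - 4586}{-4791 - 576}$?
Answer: $\frac{4561}{5367} \approx 0.84982$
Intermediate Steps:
$\frac{\left(-5\right)^{2} - 4586}{-4791 - 576} = \frac{25 - 4586}{-5367} = \left(-4561\right) \left(- \frac{1}{5367}\right) = \frac{4561}{5367}$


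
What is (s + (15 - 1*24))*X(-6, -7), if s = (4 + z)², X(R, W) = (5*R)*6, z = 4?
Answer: -9900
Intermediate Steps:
X(R, W) = 30*R
s = 64 (s = (4 + 4)² = 8² = 64)
(s + (15 - 1*24))*X(-6, -7) = (64 + (15 - 1*24))*(30*(-6)) = (64 + (15 - 24))*(-180) = (64 - 9)*(-180) = 55*(-180) = -9900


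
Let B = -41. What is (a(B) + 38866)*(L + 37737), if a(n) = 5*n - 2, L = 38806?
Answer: 2959075837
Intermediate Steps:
a(n) = -2 + 5*n
(a(B) + 38866)*(L + 37737) = ((-2 + 5*(-41)) + 38866)*(38806 + 37737) = ((-2 - 205) + 38866)*76543 = (-207 + 38866)*76543 = 38659*76543 = 2959075837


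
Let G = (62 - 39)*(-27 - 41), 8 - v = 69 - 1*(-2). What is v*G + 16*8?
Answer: 98660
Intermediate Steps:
v = -63 (v = 8 - (69 - 1*(-2)) = 8 - (69 + 2) = 8 - 1*71 = 8 - 71 = -63)
G = -1564 (G = 23*(-68) = -1564)
v*G + 16*8 = -63*(-1564) + 16*8 = 98532 + 128 = 98660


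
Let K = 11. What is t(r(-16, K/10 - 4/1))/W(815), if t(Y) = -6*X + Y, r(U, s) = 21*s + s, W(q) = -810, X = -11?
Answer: -11/4050 ≈ -0.0027160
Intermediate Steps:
r(U, s) = 22*s
t(Y) = 66 + Y (t(Y) = -6*(-11) + Y = 66 + Y)
t(r(-16, K/10 - 4/1))/W(815) = (66 + 22*(11/10 - 4/1))/(-810) = (66 + 22*(11*(⅒) - 4*1))*(-1/810) = (66 + 22*(11/10 - 4))*(-1/810) = (66 + 22*(-29/10))*(-1/810) = (66 - 319/5)*(-1/810) = (11/5)*(-1/810) = -11/4050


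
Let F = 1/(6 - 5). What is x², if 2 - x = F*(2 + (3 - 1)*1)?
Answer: 4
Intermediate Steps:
F = 1 (F = 1/1 = 1)
x = -2 (x = 2 - (2 + (3 - 1)*1) = 2 - (2 + 2*1) = 2 - (2 + 2) = 2 - 4 = -2)
x² = (-2)² = 4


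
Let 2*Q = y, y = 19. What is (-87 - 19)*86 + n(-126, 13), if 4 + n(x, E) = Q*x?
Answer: -10317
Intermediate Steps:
Q = 19/2 (Q = (½)*19 = 19/2 ≈ 9.5000)
n(x, E) = -4 + 19*x/2
(-87 - 19)*86 + n(-126, 13) = (-87 - 19)*86 + (-4 + (19/2)*(-126)) = -106*86 + (-4 - 1197) = -9116 - 1201 = -10317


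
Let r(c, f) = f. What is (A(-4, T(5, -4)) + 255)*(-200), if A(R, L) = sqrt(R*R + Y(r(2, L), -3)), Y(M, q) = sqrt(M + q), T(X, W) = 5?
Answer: -51000 - 200*sqrt(16 + sqrt(2)) ≈ -51835.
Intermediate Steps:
A(R, L) = sqrt(R**2 + sqrt(-3 + L)) (A(R, L) = sqrt(R*R + sqrt(L - 3)) = sqrt(R**2 + sqrt(-3 + L)))
(A(-4, T(5, -4)) + 255)*(-200) = (sqrt((-4)**2 + sqrt(-3 + 5)) + 255)*(-200) = (sqrt(16 + sqrt(2)) + 255)*(-200) = (255 + sqrt(16 + sqrt(2)))*(-200) = -51000 - 200*sqrt(16 + sqrt(2))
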